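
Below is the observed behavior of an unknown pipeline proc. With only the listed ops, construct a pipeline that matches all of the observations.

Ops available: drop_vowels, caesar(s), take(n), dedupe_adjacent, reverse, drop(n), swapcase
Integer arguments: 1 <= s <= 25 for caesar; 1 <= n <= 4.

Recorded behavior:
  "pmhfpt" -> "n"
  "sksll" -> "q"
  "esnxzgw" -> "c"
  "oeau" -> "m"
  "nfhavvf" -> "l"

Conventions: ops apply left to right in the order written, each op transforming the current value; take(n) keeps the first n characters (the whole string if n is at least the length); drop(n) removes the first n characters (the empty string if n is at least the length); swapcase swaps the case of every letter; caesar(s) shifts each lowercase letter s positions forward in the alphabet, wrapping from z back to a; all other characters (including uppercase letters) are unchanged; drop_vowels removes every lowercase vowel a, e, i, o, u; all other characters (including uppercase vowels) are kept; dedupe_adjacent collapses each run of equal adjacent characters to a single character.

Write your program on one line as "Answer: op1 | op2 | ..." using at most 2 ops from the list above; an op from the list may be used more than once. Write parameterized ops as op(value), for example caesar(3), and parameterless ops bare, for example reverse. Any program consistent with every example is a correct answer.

take(1) | caesar(24)

Check, running the answer program on each example:
  "pmhfpt" -> "p" -> "n"
  "sksll" -> "s" -> "q"
  "esnxzgw" -> "e" -> "c"
  "oeau" -> "o" -> "m"
  "nfhavvf" -> "n" -> "l"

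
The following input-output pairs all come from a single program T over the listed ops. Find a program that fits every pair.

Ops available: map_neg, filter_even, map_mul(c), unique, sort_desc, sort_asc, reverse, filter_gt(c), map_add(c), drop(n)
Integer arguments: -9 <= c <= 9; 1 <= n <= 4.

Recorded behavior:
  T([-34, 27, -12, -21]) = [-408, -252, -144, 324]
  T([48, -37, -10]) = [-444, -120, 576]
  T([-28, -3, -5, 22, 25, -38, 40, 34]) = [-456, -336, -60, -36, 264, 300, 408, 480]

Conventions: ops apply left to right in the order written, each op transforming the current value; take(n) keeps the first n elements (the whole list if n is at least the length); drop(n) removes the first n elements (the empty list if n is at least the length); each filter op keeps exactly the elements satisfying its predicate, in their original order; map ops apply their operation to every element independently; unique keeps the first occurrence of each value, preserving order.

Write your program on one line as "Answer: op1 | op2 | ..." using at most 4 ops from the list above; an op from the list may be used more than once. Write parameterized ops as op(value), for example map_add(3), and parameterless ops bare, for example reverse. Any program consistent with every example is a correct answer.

sort_asc | map_mul(4) | map_mul(3)

Check, running the answer program on each example:
  [-34, 27, -12, -21] -> [-34, -21, -12, 27] -> [-136, -84, -48, 108] -> [-408, -252, -144, 324]
  [48, -37, -10] -> [-37, -10, 48] -> [-148, -40, 192] -> [-444, -120, 576]
  [-28, -3, -5, 22, 25, -38, 40, 34] -> [-38, -28, -5, -3, 22, 25, 34, 40] -> [-152, -112, -20, -12, 88, 100, 136, 160] -> [-456, -336, -60, -36, 264, 300, 408, 480]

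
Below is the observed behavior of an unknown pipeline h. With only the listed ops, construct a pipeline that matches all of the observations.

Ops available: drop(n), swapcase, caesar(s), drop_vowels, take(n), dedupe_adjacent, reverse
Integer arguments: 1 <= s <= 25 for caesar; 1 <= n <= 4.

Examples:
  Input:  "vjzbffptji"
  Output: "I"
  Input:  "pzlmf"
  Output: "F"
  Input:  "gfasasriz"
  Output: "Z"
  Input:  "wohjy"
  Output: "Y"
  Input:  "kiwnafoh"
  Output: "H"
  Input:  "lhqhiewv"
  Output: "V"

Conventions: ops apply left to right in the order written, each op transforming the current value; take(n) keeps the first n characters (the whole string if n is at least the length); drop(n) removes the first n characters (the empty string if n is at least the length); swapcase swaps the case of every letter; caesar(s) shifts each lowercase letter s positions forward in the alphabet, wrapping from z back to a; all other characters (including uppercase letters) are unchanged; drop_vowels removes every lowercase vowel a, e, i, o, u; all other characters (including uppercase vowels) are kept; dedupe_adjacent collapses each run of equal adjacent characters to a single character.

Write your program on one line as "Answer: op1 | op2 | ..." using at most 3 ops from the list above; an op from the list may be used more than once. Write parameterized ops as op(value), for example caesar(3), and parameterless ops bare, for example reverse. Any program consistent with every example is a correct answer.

swapcase | reverse | take(1)

Check, running the answer program on each example:
  "vjzbffptji" -> "VJZBFFPTJI" -> "IJTPFFBZJV" -> "I"
  "pzlmf" -> "PZLMF" -> "FMLZP" -> "F"
  "gfasasriz" -> "GFASASRIZ" -> "ZIRSASAFG" -> "Z"
  "wohjy" -> "WOHJY" -> "YJHOW" -> "Y"
  "kiwnafoh" -> "KIWNAFOH" -> "HOFANWIK" -> "H"
  "lhqhiewv" -> "LHQHIEWV" -> "VWEIHQHL" -> "V"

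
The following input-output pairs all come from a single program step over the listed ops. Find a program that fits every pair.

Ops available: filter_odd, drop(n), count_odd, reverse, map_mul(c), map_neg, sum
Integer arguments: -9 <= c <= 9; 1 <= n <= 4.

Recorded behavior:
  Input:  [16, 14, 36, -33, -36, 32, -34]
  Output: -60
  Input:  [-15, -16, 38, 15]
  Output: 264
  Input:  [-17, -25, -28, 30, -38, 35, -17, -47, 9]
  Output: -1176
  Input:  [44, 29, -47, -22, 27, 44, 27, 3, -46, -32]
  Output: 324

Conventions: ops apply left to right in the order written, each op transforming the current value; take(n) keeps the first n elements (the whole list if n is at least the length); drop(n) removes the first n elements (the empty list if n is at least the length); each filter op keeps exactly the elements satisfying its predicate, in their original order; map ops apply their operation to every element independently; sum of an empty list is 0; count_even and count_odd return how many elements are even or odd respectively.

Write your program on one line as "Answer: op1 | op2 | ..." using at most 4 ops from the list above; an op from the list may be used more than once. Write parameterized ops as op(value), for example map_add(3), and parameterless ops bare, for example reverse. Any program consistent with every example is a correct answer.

reverse | map_mul(-2) | map_mul(-6) | sum

Check, running the answer program on each example:
  [16, 14, 36, -33, -36, 32, -34] -> [-34, 32, -36, -33, 36, 14, 16] -> [68, -64, 72, 66, -72, -28, -32] -> [-408, 384, -432, -396, 432, 168, 192] -> -60
  [-15, -16, 38, 15] -> [15, 38, -16, -15] -> [-30, -76, 32, 30] -> [180, 456, -192, -180] -> 264
  [-17, -25, -28, 30, -38, 35, -17, -47, 9] -> [9, -47, -17, 35, -38, 30, -28, -25, -17] -> [-18, 94, 34, -70, 76, -60, 56, 50, 34] -> [108, -564, -204, 420, -456, 360, -336, -300, -204] -> -1176
  [44, 29, -47, -22, 27, 44, 27, 3, -46, -32] -> [-32, -46, 3, 27, 44, 27, -22, -47, 29, 44] -> [64, 92, -6, -54, -88, -54, 44, 94, -58, -88] -> [-384, -552, 36, 324, 528, 324, -264, -564, 348, 528] -> 324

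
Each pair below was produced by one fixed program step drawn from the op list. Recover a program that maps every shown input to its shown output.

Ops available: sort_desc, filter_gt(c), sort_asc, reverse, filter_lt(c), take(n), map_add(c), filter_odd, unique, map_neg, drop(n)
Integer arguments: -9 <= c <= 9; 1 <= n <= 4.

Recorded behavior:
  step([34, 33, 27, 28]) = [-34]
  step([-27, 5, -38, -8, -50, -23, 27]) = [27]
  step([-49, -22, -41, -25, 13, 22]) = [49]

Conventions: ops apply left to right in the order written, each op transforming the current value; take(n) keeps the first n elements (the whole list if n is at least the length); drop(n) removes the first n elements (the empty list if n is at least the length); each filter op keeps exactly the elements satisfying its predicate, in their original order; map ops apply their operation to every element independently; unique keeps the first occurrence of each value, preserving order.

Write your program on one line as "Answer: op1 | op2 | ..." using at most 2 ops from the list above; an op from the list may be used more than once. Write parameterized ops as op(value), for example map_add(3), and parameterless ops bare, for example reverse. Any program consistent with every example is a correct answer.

take(1) | map_neg

Check, running the answer program on each example:
  [34, 33, 27, 28] -> [34] -> [-34]
  [-27, 5, -38, -8, -50, -23, 27] -> [-27] -> [27]
  [-49, -22, -41, -25, 13, 22] -> [-49] -> [49]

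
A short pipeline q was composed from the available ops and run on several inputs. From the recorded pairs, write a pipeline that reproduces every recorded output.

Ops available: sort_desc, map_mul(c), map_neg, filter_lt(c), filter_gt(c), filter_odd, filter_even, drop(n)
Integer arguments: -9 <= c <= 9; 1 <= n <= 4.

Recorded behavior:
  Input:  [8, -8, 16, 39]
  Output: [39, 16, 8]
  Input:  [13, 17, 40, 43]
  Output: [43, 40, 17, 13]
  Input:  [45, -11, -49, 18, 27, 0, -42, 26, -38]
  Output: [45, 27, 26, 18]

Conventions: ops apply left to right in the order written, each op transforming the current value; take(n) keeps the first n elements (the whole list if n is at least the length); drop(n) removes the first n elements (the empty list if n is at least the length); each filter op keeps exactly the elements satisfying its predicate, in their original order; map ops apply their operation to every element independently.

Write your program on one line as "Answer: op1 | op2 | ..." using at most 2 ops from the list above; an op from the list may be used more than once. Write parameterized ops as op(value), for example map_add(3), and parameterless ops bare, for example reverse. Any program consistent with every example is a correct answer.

filter_gt(6) | sort_desc

Check, running the answer program on each example:
  [8, -8, 16, 39] -> [8, 16, 39] -> [39, 16, 8]
  [13, 17, 40, 43] -> [13, 17, 40, 43] -> [43, 40, 17, 13]
  [45, -11, -49, 18, 27, 0, -42, 26, -38] -> [45, 18, 27, 26] -> [45, 27, 26, 18]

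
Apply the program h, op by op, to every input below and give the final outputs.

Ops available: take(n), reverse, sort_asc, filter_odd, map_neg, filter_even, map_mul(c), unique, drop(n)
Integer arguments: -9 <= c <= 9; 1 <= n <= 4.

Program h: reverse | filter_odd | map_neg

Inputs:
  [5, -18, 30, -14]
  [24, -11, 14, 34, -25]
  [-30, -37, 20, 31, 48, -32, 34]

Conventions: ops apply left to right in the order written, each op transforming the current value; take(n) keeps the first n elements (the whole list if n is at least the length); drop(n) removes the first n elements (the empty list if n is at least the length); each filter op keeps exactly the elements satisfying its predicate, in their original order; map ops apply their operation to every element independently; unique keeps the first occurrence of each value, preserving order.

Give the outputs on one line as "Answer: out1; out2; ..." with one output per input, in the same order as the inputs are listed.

Execution, op by op:
  [5, -18, 30, -14] -> [-14, 30, -18, 5] -> [5] -> [-5]
  [24, -11, 14, 34, -25] -> [-25, 34, 14, -11, 24] -> [-25, -11] -> [25, 11]
  [-30, -37, 20, 31, 48, -32, 34] -> [34, -32, 48, 31, 20, -37, -30] -> [31, -37] -> [-31, 37]

[-5]; [25, 11]; [-31, 37]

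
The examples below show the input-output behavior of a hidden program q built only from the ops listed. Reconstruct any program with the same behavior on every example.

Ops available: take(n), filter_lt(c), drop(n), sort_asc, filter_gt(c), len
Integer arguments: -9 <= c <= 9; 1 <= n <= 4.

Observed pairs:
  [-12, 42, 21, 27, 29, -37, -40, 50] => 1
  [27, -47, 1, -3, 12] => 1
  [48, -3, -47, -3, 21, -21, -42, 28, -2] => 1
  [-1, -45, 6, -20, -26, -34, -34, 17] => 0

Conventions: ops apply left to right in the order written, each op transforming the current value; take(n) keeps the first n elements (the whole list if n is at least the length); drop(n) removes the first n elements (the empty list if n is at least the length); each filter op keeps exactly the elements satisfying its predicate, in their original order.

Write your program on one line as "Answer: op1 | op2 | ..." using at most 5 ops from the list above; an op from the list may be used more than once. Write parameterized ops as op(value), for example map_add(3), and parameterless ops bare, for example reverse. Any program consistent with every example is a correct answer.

take(2) | sort_asc | filter_gt(-1) | len

Check, running the answer program on each example:
  [-12, 42, 21, 27, 29, -37, -40, 50] -> [-12, 42] -> [-12, 42] -> [42] -> 1
  [27, -47, 1, -3, 12] -> [27, -47] -> [-47, 27] -> [27] -> 1
  [48, -3, -47, -3, 21, -21, -42, 28, -2] -> [48, -3] -> [-3, 48] -> [48] -> 1
  [-1, -45, 6, -20, -26, -34, -34, 17] -> [-1, -45] -> [-45, -1] -> [] -> 0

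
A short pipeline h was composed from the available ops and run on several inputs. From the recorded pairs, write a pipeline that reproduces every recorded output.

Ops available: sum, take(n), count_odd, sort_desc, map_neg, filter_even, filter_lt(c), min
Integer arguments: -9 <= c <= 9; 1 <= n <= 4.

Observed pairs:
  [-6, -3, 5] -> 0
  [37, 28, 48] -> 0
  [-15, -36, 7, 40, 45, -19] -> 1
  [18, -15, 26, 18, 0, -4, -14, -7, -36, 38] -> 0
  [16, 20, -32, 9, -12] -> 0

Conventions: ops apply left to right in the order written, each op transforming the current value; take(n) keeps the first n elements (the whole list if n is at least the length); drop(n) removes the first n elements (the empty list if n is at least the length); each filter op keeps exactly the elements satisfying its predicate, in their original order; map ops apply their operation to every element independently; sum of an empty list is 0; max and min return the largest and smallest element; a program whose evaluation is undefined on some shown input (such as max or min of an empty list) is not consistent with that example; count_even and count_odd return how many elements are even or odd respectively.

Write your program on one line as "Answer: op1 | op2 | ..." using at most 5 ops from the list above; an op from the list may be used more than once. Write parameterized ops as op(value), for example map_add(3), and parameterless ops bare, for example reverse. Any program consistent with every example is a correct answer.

take(3) | take(1) | filter_lt(-8) | map_neg | count_odd

Check, running the answer program on each example:
  [-6, -3, 5] -> [-6, -3, 5] -> [-6] -> [] -> [] -> 0
  [37, 28, 48] -> [37, 28, 48] -> [37] -> [] -> [] -> 0
  [-15, -36, 7, 40, 45, -19] -> [-15, -36, 7] -> [-15] -> [-15] -> [15] -> 1
  [18, -15, 26, 18, 0, -4, -14, -7, -36, 38] -> [18, -15, 26] -> [18] -> [] -> [] -> 0
  [16, 20, -32, 9, -12] -> [16, 20, -32] -> [16] -> [] -> [] -> 0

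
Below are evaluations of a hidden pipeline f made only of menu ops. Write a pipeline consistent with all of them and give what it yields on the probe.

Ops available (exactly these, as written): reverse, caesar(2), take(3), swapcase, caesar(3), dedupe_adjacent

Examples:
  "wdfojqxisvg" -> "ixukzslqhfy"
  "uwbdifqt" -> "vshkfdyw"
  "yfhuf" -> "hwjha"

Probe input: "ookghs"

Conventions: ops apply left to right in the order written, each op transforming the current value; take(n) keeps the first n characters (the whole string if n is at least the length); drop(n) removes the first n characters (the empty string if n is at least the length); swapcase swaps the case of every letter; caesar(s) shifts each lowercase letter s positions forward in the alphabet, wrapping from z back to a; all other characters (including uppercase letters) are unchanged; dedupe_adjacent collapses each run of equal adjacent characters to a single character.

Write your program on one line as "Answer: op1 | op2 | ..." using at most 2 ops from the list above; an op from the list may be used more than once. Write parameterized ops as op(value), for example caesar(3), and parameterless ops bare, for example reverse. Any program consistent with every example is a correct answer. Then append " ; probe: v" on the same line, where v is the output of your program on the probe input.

reverse | caesar(2) ; probe: "ujimqq"

Check, running the answer program on each example:
  "wdfojqxisvg" -> "gvsixqjofdw" -> "ixukzslqhfy"
  "uwbdifqt" -> "tqfidbwu" -> "vshkfdyw"
  "yfhuf" -> "fuhfy" -> "hwjha"
  probe: "ookghs" -> "shgkoo" -> "ujimqq"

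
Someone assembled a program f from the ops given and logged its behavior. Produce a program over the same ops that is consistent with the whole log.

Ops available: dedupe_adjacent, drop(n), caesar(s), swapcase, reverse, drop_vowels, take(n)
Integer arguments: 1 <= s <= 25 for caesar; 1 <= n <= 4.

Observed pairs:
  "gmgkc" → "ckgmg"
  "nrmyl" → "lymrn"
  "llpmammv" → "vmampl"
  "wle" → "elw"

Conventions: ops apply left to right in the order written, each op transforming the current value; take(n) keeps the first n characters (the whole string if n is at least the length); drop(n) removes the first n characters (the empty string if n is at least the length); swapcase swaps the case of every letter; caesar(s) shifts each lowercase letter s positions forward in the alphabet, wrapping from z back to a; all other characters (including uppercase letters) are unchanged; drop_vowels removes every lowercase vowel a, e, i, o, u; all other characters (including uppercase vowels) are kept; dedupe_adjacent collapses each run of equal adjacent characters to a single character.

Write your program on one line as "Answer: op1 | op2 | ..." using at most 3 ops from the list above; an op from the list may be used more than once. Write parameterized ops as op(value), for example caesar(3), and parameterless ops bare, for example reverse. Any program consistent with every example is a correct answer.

reverse | dedupe_adjacent

Check, running the answer program on each example:
  "gmgkc" -> "ckgmg" -> "ckgmg"
  "nrmyl" -> "lymrn" -> "lymrn"
  "llpmammv" -> "vmmampll" -> "vmampl"
  "wle" -> "elw" -> "elw"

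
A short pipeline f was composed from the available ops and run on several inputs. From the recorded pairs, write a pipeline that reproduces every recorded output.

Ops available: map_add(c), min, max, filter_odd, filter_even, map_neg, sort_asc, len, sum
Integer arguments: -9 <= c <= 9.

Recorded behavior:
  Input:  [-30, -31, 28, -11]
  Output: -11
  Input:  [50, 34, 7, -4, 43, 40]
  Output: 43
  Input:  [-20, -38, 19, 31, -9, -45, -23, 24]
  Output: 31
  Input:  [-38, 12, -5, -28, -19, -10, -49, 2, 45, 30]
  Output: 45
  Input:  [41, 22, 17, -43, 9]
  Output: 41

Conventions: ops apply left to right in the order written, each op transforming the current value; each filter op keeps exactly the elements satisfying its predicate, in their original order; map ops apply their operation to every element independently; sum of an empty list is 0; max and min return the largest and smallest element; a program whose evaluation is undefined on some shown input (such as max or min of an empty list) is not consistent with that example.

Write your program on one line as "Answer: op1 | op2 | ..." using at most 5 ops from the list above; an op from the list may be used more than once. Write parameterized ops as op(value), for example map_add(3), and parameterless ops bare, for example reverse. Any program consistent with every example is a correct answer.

map_neg | filter_odd | map_neg | max

Check, running the answer program on each example:
  [-30, -31, 28, -11] -> [30, 31, -28, 11] -> [31, 11] -> [-31, -11] -> -11
  [50, 34, 7, -4, 43, 40] -> [-50, -34, -7, 4, -43, -40] -> [-7, -43] -> [7, 43] -> 43
  [-20, -38, 19, 31, -9, -45, -23, 24] -> [20, 38, -19, -31, 9, 45, 23, -24] -> [-19, -31, 9, 45, 23] -> [19, 31, -9, -45, -23] -> 31
  [-38, 12, -5, -28, -19, -10, -49, 2, 45, 30] -> [38, -12, 5, 28, 19, 10, 49, -2, -45, -30] -> [5, 19, 49, -45] -> [-5, -19, -49, 45] -> 45
  [41, 22, 17, -43, 9] -> [-41, -22, -17, 43, -9] -> [-41, -17, 43, -9] -> [41, 17, -43, 9] -> 41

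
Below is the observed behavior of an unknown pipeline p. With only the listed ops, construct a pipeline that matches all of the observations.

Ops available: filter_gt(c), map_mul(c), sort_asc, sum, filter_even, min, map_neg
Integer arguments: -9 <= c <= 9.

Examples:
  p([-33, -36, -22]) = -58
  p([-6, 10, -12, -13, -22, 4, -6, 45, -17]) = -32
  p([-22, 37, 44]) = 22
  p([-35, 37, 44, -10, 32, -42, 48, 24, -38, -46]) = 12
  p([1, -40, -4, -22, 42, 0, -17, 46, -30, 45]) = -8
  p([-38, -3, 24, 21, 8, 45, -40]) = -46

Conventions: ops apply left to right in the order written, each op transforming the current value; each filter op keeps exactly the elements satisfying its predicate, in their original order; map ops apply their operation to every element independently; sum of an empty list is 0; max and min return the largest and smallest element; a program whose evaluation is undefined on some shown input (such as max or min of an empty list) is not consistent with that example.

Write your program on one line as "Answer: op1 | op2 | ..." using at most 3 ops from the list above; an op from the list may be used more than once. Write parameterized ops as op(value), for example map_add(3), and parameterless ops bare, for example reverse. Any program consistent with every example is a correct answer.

filter_even | sum

Check, running the answer program on each example:
  [-33, -36, -22] -> [-36, -22] -> -58
  [-6, 10, -12, -13, -22, 4, -6, 45, -17] -> [-6, 10, -12, -22, 4, -6] -> -32
  [-22, 37, 44] -> [-22, 44] -> 22
  [-35, 37, 44, -10, 32, -42, 48, 24, -38, -46] -> [44, -10, 32, -42, 48, 24, -38, -46] -> 12
  [1, -40, -4, -22, 42, 0, -17, 46, -30, 45] -> [-40, -4, -22, 42, 0, 46, -30] -> -8
  [-38, -3, 24, 21, 8, 45, -40] -> [-38, 24, 8, -40] -> -46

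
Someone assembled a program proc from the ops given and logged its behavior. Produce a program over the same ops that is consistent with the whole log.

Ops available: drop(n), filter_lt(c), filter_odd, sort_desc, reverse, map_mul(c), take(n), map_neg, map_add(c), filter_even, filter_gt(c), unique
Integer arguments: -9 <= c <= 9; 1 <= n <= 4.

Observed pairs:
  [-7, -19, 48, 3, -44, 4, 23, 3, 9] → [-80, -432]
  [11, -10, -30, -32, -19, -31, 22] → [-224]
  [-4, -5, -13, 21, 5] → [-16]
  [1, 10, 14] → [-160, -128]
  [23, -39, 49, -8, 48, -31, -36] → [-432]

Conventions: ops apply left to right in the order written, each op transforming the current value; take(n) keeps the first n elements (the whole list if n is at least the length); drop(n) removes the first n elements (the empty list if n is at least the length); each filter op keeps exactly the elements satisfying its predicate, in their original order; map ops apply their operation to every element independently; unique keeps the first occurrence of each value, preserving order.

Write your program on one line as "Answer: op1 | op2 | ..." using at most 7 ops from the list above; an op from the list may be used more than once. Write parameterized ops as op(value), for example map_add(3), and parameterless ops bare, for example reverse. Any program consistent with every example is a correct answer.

filter_even | filter_gt(-7) | reverse | map_mul(-1) | map_add(-6) | map_mul(8)

Check, running the answer program on each example:
  [-7, -19, 48, 3, -44, 4, 23, 3, 9] -> [48, -44, 4] -> [48, 4] -> [4, 48] -> [-4, -48] -> [-10, -54] -> [-80, -432]
  [11, -10, -30, -32, -19, -31, 22] -> [-10, -30, -32, 22] -> [22] -> [22] -> [-22] -> [-28] -> [-224]
  [-4, -5, -13, 21, 5] -> [-4] -> [-4] -> [-4] -> [4] -> [-2] -> [-16]
  [1, 10, 14] -> [10, 14] -> [10, 14] -> [14, 10] -> [-14, -10] -> [-20, -16] -> [-160, -128]
  [23, -39, 49, -8, 48, -31, -36] -> [-8, 48, -36] -> [48] -> [48] -> [-48] -> [-54] -> [-432]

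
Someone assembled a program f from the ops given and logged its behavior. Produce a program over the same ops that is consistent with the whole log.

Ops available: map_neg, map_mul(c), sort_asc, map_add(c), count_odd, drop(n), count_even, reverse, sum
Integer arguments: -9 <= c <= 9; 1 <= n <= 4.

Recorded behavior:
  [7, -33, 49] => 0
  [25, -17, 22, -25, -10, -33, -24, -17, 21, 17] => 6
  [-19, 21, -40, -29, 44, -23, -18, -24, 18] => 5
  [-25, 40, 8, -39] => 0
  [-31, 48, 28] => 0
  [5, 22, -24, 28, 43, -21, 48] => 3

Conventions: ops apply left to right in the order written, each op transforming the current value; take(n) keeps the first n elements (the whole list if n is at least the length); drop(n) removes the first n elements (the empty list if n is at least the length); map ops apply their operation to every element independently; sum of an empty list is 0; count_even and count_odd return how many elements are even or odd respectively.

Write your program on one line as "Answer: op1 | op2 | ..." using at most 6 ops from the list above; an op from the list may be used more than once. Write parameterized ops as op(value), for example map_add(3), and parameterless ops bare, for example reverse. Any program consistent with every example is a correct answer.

drop(4) | map_add(7) | map_mul(4) | map_mul(3) | reverse | count_even

Check, running the answer program on each example:
  [7, -33, 49] -> [] -> [] -> [] -> [] -> [] -> 0
  [25, -17, 22, -25, -10, -33, -24, -17, 21, 17] -> [-10, -33, -24, -17, 21, 17] -> [-3, -26, -17, -10, 28, 24] -> [-12, -104, -68, -40, 112, 96] -> [-36, -312, -204, -120, 336, 288] -> [288, 336, -120, -204, -312, -36] -> 6
  [-19, 21, -40, -29, 44, -23, -18, -24, 18] -> [44, -23, -18, -24, 18] -> [51, -16, -11, -17, 25] -> [204, -64, -44, -68, 100] -> [612, -192, -132, -204, 300] -> [300, -204, -132, -192, 612] -> 5
  [-25, 40, 8, -39] -> [] -> [] -> [] -> [] -> [] -> 0
  [-31, 48, 28] -> [] -> [] -> [] -> [] -> [] -> 0
  [5, 22, -24, 28, 43, -21, 48] -> [43, -21, 48] -> [50, -14, 55] -> [200, -56, 220] -> [600, -168, 660] -> [660, -168, 600] -> 3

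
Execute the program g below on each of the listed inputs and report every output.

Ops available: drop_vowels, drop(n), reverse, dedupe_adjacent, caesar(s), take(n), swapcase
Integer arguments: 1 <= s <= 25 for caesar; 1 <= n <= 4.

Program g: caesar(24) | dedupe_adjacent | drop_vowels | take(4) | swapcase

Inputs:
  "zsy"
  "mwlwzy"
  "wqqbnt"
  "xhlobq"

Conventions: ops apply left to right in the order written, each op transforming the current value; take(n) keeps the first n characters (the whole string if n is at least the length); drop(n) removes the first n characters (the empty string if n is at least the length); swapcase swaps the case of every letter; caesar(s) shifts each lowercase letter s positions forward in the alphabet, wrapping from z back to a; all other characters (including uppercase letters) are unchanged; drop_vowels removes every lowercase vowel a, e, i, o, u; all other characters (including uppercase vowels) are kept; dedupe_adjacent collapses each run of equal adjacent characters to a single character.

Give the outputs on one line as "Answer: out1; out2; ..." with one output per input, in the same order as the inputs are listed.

Execution, op by op:
  "zsy" -> "xqw" -> "xqw" -> "xqw" -> "xqw" -> "XQW"
  "mwlwzy" -> "kujuxw" -> "kujuxw" -> "kjxw" -> "kjxw" -> "KJXW"
  "wqqbnt" -> "uoozlr" -> "uozlr" -> "zlr" -> "zlr" -> "ZLR"
  "xhlobq" -> "vfjmzo" -> "vfjmzo" -> "vfjmz" -> "vfjm" -> "VFJM"

"XQW"; "KJXW"; "ZLR"; "VFJM"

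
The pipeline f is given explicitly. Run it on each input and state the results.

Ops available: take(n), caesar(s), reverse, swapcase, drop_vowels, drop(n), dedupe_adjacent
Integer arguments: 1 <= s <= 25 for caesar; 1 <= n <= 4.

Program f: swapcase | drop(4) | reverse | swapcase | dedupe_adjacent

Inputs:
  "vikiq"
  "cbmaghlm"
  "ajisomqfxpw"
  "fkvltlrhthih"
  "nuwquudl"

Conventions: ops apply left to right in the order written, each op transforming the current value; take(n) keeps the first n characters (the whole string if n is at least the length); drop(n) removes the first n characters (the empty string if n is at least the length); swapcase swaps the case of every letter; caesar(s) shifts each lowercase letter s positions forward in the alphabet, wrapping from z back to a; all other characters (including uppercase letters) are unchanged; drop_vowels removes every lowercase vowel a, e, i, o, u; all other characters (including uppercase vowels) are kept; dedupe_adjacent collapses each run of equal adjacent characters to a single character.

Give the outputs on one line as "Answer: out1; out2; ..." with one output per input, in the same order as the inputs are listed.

Execution, op by op:
  "vikiq" -> "VIKIQ" -> "Q" -> "Q" -> "q" -> "q"
  "cbmaghlm" -> "CBMAGHLM" -> "GHLM" -> "MLHG" -> "mlhg" -> "mlhg"
  "ajisomqfxpw" -> "AJISOMQFXPW" -> "OMQFXPW" -> "WPXFQMO" -> "wpxfqmo" -> "wpxfqmo"
  "fkvltlrhthih" -> "FKVLTLRHTHIH" -> "TLRHTHIH" -> "HIHTHRLT" -> "hihthrlt" -> "hihthrlt"
  "nuwquudl" -> "NUWQUUDL" -> "UUDL" -> "LDUU" -> "lduu" -> "ldu"

"q"; "mlhg"; "wpxfqmo"; "hihthrlt"; "ldu"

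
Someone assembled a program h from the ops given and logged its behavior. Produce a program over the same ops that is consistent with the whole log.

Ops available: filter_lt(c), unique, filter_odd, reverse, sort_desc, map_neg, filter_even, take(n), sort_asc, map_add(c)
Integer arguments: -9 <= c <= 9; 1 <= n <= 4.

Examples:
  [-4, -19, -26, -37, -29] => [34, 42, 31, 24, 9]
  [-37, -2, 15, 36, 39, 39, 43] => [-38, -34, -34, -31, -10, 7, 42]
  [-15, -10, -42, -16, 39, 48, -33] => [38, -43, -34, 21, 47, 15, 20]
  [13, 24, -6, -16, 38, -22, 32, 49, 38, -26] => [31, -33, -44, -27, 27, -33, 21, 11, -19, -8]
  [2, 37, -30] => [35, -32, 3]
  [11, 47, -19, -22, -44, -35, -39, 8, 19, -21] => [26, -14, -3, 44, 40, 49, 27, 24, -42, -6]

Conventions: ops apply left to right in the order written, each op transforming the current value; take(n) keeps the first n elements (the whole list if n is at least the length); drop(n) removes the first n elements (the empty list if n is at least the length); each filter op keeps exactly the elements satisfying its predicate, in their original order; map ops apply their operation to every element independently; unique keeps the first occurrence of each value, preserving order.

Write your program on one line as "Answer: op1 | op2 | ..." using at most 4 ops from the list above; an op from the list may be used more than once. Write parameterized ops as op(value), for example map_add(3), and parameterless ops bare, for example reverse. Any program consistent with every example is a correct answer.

map_neg | map_add(5) | reverse

Check, running the answer program on each example:
  [-4, -19, -26, -37, -29] -> [4, 19, 26, 37, 29] -> [9, 24, 31, 42, 34] -> [34, 42, 31, 24, 9]
  [-37, -2, 15, 36, 39, 39, 43] -> [37, 2, -15, -36, -39, -39, -43] -> [42, 7, -10, -31, -34, -34, -38] -> [-38, -34, -34, -31, -10, 7, 42]
  [-15, -10, -42, -16, 39, 48, -33] -> [15, 10, 42, 16, -39, -48, 33] -> [20, 15, 47, 21, -34, -43, 38] -> [38, -43, -34, 21, 47, 15, 20]
  [13, 24, -6, -16, 38, -22, 32, 49, 38, -26] -> [-13, -24, 6, 16, -38, 22, -32, -49, -38, 26] -> [-8, -19, 11, 21, -33, 27, -27, -44, -33, 31] -> [31, -33, -44, -27, 27, -33, 21, 11, -19, -8]
  [2, 37, -30] -> [-2, -37, 30] -> [3, -32, 35] -> [35, -32, 3]
  [11, 47, -19, -22, -44, -35, -39, 8, 19, -21] -> [-11, -47, 19, 22, 44, 35, 39, -8, -19, 21] -> [-6, -42, 24, 27, 49, 40, 44, -3, -14, 26] -> [26, -14, -3, 44, 40, 49, 27, 24, -42, -6]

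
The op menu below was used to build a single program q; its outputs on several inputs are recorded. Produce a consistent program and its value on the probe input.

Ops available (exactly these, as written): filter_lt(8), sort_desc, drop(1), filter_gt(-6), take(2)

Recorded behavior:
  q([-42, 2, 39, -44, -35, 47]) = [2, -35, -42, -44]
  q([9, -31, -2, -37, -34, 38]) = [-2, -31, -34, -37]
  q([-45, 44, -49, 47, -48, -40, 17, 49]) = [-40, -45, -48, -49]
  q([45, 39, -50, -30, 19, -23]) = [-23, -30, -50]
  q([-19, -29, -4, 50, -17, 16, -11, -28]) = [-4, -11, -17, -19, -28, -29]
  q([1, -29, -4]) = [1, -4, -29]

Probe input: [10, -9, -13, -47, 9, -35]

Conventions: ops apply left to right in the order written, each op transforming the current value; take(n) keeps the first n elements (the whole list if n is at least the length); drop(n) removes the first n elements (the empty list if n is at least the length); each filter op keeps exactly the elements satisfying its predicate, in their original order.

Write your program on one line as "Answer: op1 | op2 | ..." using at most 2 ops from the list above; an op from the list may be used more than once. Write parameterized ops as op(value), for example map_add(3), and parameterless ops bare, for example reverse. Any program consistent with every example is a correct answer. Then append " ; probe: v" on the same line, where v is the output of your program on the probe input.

filter_lt(8) | sort_desc ; probe: [-9, -13, -35, -47]

Check, running the answer program on each example:
  [-42, 2, 39, -44, -35, 47] -> [-42, 2, -44, -35] -> [2, -35, -42, -44]
  [9, -31, -2, -37, -34, 38] -> [-31, -2, -37, -34] -> [-2, -31, -34, -37]
  [-45, 44, -49, 47, -48, -40, 17, 49] -> [-45, -49, -48, -40] -> [-40, -45, -48, -49]
  [45, 39, -50, -30, 19, -23] -> [-50, -30, -23] -> [-23, -30, -50]
  [-19, -29, -4, 50, -17, 16, -11, -28] -> [-19, -29, -4, -17, -11, -28] -> [-4, -11, -17, -19, -28, -29]
  [1, -29, -4] -> [1, -29, -4] -> [1, -4, -29]
  probe: [10, -9, -13, -47, 9, -35] -> [-9, -13, -47, -35] -> [-9, -13, -35, -47]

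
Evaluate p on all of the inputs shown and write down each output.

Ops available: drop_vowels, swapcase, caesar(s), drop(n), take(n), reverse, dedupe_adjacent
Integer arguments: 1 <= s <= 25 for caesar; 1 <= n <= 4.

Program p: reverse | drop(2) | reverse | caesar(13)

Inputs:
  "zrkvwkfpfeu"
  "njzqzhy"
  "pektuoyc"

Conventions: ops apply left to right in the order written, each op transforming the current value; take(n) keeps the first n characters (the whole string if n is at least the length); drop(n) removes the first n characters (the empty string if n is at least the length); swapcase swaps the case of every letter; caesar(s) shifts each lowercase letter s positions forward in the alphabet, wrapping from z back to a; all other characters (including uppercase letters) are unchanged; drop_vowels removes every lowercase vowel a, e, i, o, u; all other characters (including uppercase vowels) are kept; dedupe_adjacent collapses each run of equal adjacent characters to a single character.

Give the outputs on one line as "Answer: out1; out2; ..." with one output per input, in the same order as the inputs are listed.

"mexijxscs"; "awmdm"; "crxghb"

Execution, op by op:
  "zrkvwkfpfeu" -> "uefpfkwvkrz" -> "fpfkwvkrz" -> "zrkvwkfpf" -> "mexijxscs"
  "njzqzhy" -> "yhzqzjn" -> "zqzjn" -> "njzqz" -> "awmdm"
  "pektuoyc" -> "cyoutkep" -> "outkep" -> "pektuo" -> "crxghb"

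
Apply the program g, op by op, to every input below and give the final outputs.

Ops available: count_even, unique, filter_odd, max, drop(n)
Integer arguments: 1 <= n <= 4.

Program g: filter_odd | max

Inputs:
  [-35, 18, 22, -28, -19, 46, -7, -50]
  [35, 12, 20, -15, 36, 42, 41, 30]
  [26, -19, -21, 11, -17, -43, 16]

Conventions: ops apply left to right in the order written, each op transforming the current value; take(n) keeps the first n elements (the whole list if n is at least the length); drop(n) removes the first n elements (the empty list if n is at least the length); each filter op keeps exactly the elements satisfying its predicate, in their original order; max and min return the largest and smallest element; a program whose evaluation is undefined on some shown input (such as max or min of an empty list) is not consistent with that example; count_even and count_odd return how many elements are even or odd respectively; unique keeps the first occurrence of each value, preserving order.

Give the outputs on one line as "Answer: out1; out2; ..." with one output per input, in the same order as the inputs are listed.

Execution, op by op:
  [-35, 18, 22, -28, -19, 46, -7, -50] -> [-35, -19, -7] -> -7
  [35, 12, 20, -15, 36, 42, 41, 30] -> [35, -15, 41] -> 41
  [26, -19, -21, 11, -17, -43, 16] -> [-19, -21, 11, -17, -43] -> 11

-7; 41; 11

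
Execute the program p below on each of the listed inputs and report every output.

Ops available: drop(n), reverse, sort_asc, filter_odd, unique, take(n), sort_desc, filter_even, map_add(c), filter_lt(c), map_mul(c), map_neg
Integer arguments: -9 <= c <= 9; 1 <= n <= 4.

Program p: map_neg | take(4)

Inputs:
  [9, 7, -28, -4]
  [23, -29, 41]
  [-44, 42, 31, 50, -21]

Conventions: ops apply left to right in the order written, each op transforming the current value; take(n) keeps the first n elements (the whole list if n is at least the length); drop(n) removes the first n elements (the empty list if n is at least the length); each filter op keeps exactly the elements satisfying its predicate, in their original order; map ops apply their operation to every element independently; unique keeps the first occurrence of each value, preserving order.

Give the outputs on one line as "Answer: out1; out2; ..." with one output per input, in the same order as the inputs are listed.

Execution, op by op:
  [9, 7, -28, -4] -> [-9, -7, 28, 4] -> [-9, -7, 28, 4]
  [23, -29, 41] -> [-23, 29, -41] -> [-23, 29, -41]
  [-44, 42, 31, 50, -21] -> [44, -42, -31, -50, 21] -> [44, -42, -31, -50]

[-9, -7, 28, 4]; [-23, 29, -41]; [44, -42, -31, -50]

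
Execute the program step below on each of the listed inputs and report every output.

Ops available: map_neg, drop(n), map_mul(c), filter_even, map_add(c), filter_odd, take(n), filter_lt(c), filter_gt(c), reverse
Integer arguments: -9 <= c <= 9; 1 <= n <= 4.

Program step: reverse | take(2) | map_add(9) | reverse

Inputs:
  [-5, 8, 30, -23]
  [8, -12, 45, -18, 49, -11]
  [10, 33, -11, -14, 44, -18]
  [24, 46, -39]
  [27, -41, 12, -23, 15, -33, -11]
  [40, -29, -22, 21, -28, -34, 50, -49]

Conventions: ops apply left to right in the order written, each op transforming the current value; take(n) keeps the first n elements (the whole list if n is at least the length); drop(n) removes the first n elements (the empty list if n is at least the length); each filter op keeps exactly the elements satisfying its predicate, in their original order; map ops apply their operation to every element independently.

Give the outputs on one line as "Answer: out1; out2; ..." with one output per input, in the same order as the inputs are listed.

[39, -14]; [58, -2]; [53, -9]; [55, -30]; [-24, -2]; [59, -40]

Execution, op by op:
  [-5, 8, 30, -23] -> [-23, 30, 8, -5] -> [-23, 30] -> [-14, 39] -> [39, -14]
  [8, -12, 45, -18, 49, -11] -> [-11, 49, -18, 45, -12, 8] -> [-11, 49] -> [-2, 58] -> [58, -2]
  [10, 33, -11, -14, 44, -18] -> [-18, 44, -14, -11, 33, 10] -> [-18, 44] -> [-9, 53] -> [53, -9]
  [24, 46, -39] -> [-39, 46, 24] -> [-39, 46] -> [-30, 55] -> [55, -30]
  [27, -41, 12, -23, 15, -33, -11] -> [-11, -33, 15, -23, 12, -41, 27] -> [-11, -33] -> [-2, -24] -> [-24, -2]
  [40, -29, -22, 21, -28, -34, 50, -49] -> [-49, 50, -34, -28, 21, -22, -29, 40] -> [-49, 50] -> [-40, 59] -> [59, -40]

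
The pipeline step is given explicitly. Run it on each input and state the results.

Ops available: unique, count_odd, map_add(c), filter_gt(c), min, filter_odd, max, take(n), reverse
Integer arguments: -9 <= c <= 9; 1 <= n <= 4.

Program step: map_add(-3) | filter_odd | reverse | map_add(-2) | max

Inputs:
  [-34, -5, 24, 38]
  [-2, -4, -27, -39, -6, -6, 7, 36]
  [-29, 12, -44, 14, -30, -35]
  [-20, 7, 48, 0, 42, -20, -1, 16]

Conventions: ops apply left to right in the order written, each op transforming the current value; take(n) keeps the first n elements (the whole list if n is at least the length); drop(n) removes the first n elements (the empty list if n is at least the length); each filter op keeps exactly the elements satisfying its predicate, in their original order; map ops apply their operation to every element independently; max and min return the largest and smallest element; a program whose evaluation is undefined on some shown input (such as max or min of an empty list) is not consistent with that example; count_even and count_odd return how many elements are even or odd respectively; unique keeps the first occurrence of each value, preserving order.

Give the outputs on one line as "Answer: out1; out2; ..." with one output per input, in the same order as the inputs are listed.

33; 31; 9; 43

Execution, op by op:
  [-34, -5, 24, 38] -> [-37, -8, 21, 35] -> [-37, 21, 35] -> [35, 21, -37] -> [33, 19, -39] -> 33
  [-2, -4, -27, -39, -6, -6, 7, 36] -> [-5, -7, -30, -42, -9, -9, 4, 33] -> [-5, -7, -9, -9, 33] -> [33, -9, -9, -7, -5] -> [31, -11, -11, -9, -7] -> 31
  [-29, 12, -44, 14, -30, -35] -> [-32, 9, -47, 11, -33, -38] -> [9, -47, 11, -33] -> [-33, 11, -47, 9] -> [-35, 9, -49, 7] -> 9
  [-20, 7, 48, 0, 42, -20, -1, 16] -> [-23, 4, 45, -3, 39, -23, -4, 13] -> [-23, 45, -3, 39, -23, 13] -> [13, -23, 39, -3, 45, -23] -> [11, -25, 37, -5, 43, -25] -> 43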